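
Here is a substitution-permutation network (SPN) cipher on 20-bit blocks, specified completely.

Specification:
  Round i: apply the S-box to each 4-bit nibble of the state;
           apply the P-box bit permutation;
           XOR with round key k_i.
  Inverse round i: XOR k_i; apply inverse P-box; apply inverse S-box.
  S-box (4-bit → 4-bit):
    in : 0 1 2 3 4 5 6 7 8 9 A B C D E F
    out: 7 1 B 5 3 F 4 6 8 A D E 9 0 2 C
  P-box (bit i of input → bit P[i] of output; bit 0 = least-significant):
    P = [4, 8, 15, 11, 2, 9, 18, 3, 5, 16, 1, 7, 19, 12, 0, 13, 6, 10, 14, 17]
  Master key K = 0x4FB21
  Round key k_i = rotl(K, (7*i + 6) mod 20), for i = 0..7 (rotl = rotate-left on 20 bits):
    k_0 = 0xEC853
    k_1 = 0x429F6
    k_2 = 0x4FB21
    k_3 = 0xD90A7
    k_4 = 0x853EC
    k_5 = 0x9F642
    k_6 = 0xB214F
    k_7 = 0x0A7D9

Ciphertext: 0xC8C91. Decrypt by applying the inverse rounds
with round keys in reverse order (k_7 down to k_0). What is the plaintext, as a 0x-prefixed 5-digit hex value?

s_0 = ciphertext = 0xC8C91
s_1 = InvRound(s_0, k_7) = 0x1CDB9
s_2 = InvRound(s_1, k_6) = 0x5CA1A
s_3 = InvRound(s_2, k_5) = 0x42DFC
s_4 = InvRound(s_3, k_4) = 0x72D7C
s_5 = InvRound(s_4, k_3) = 0x25F85
s_6 = InvRound(s_5, k_2) = 0x98C36
s_7 = InvRound(s_6, k_1) = 0x4C967
s_8 = InvRound(s_7, k_0) = 0x81114

0x81114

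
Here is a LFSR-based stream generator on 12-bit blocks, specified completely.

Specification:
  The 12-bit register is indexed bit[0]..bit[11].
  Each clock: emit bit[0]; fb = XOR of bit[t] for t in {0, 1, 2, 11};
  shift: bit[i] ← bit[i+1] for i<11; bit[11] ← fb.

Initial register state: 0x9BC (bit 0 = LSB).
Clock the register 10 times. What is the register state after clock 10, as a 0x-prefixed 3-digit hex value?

reg_0 = 0x9BC
clock 1: out=0, reg = 0x4DE
clock 2: out=0, reg = 0x26F
clock 3: out=1, reg = 0x937
clock 4: out=1, reg = 0x49B
clock 5: out=1, reg = 0x24D
clock 6: out=1, reg = 0x126
clock 7: out=0, reg = 0x093
clock 8: out=1, reg = 0x049
clock 9: out=1, reg = 0x824
clock 10: out=0, reg = 0x412

0x412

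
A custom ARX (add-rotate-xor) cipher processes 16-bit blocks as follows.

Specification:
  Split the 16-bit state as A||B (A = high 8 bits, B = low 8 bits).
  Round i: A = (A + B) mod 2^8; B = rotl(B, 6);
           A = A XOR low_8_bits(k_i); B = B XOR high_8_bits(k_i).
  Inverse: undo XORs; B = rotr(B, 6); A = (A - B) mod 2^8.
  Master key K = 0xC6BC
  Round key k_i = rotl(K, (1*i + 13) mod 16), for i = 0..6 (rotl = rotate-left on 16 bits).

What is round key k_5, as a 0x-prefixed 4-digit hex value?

0x1AF3

K = 0xC6BC
k_0 = rotl(K, (1*0+13) mod 16) = rotl(K, 13) = 0x98D7
k_1 = rotl(K, (1*1+13) mod 16) = rotl(K, 14) = 0x31AF
k_2 = rotl(K, (1*2+13) mod 16) = rotl(K, 15) = 0x635E
k_3 = rotl(K, (1*3+13) mod 16) = rotl(K, 0) = 0xC6BC
k_4 = rotl(K, (1*4+13) mod 16) = rotl(K, 1) = 0x8D79
k_5 = rotl(K, (1*5+13) mod 16) = rotl(K, 2) = 0x1AF3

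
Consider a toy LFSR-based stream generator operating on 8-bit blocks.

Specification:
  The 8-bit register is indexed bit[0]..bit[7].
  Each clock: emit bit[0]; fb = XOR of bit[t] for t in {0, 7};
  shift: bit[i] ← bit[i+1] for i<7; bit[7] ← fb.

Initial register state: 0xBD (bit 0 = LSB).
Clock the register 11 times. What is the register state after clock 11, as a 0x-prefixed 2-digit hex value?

reg_0 = 0xBD
clock 1: out=1, reg = 0x5E
clock 2: out=0, reg = 0x2F
clock 3: out=1, reg = 0x97
clock 4: out=1, reg = 0x4B
clock 5: out=1, reg = 0xA5
clock 6: out=1, reg = 0x52
clock 7: out=0, reg = 0x29
clock 8: out=1, reg = 0x94
clock 9: out=0, reg = 0xCA
clock 10: out=0, reg = 0xE5
clock 11: out=1, reg = 0x72

0x72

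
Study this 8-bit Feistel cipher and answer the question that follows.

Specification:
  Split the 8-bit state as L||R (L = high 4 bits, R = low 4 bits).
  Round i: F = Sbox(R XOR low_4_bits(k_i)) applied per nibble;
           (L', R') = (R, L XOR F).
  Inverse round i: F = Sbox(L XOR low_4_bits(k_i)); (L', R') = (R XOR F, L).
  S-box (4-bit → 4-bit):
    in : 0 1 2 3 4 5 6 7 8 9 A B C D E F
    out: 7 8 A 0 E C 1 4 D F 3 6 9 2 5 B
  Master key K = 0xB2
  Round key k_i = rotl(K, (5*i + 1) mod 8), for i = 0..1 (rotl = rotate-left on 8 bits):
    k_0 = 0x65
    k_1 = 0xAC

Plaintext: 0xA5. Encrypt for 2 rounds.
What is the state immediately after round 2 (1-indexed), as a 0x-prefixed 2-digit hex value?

s_0 = plaintext = 0xA5
s_1 = Round(s_0, k_0) = 0x5D
s_2 = Round(s_1, k_1) = 0xDD

0xDD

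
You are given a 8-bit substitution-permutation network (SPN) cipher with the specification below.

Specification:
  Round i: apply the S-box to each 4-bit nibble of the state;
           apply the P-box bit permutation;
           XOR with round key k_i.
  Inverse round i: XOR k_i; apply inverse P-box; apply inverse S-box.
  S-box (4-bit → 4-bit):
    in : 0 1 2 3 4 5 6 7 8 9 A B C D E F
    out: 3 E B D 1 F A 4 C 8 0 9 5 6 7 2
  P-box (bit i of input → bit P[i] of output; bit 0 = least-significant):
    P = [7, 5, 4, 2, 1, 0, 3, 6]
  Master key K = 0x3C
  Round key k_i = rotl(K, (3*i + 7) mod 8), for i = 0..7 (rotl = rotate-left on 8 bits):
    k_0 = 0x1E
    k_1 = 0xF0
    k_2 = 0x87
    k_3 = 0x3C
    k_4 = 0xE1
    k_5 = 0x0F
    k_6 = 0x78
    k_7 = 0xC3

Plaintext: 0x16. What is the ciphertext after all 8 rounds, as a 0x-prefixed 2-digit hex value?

0xF9

s_0 = plaintext = 0x16
s_1 = Round(s_0, k_0) = 0x73
s_2 = Round(s_1, k_1) = 0x6C
s_3 = Round(s_2, k_2) = 0x56
s_4 = Round(s_3, k_3) = 0x53
s_5 = Round(s_4, k_4) = 0x3E
s_6 = Round(s_5, k_5) = 0xF5
s_7 = Round(s_6, k_6) = 0xCD
s_8 = Round(s_7, k_7) = 0xF9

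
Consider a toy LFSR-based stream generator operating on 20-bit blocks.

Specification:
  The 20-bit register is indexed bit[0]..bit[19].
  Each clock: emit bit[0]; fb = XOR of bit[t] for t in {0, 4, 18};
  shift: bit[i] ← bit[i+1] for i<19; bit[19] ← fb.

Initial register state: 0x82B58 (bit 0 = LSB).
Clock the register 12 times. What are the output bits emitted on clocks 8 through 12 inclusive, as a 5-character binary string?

01101

reg_0 = 0x82B58
clock 1: out=0, reg = 0xC15AC
clock 2: out=0, reg = 0xE0AD6
clock 3: out=0, reg = 0x7056B
clock 4: out=1, reg = 0x382B5
clock 5: out=1, reg = 0x1C15A
clock 6: out=0, reg = 0x8E0AD
clock 7: out=1, reg = 0xC7056
clock 8: out=0, reg = 0x6382B
clock 9: out=1, reg = 0x31C15
clock 10: out=1, reg = 0x18E0A
clock 11: out=0, reg = 0x0C705
clock 12: out=1, reg = 0x86382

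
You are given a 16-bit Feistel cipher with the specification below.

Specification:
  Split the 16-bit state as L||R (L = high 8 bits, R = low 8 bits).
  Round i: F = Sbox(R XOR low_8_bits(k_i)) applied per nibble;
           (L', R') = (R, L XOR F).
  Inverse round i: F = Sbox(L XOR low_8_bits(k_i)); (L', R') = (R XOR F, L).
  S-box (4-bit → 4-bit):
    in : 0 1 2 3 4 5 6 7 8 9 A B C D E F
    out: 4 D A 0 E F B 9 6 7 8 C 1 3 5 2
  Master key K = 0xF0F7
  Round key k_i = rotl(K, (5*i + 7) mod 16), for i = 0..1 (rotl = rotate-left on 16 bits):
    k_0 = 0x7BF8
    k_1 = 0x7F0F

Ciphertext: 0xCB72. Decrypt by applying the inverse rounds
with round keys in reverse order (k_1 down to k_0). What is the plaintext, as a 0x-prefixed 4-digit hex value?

s_0 = ciphertext = 0xCB72
s_1 = InvRound(s_0, k_1) = 0x6CCB
s_2 = InvRound(s_1, k_0) = 0xB56C

0xB56C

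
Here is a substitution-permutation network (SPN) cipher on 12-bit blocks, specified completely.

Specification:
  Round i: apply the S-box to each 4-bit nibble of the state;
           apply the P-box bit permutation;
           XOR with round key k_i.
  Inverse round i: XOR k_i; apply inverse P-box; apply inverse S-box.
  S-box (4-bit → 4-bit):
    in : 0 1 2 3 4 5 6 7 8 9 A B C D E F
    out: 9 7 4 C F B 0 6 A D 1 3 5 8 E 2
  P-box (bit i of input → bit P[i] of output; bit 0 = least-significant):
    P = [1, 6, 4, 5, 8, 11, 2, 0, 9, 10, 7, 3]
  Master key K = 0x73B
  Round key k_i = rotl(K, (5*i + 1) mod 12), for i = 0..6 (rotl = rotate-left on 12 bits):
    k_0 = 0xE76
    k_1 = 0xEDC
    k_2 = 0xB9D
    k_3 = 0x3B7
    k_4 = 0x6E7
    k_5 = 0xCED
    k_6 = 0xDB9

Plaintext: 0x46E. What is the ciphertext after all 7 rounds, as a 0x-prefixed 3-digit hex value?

s_0 = plaintext = 0x46E
s_1 = Round(s_0, k_0) = 0x88E
s_2 = Round(s_1, k_1) = 0x2A5
s_3 = Round(s_2, k_2) = 0xA7F
s_4 = Round(s_3, k_3) = 0x9F3
s_5 = Round(s_4, k_4) = 0xC5F
s_6 = Round(s_5, k_5) = 0x72C
s_7 = Round(s_6, k_6) = 0x92F

0x92F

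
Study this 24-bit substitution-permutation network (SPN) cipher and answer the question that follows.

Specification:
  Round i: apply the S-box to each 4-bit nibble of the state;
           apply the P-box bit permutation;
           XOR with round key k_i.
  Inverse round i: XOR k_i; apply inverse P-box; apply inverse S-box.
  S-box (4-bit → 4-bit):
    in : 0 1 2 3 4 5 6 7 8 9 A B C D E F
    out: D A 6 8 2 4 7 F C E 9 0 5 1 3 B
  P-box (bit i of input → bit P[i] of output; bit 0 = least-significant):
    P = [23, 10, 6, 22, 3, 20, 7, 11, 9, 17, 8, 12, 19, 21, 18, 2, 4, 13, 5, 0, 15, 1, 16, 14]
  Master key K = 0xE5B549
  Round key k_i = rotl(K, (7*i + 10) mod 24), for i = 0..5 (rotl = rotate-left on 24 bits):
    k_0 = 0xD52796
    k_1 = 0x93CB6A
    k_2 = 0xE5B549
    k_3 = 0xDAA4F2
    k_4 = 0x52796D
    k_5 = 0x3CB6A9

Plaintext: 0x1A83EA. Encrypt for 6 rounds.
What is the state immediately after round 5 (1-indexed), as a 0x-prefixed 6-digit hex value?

s_0 = plaintext = 0x1A83EA
s_1 = Round(s_0, k_0) = 0x017789
s_2 = Round(s_1, k_1) = 0xFC34AF
s_3 = Round(s_2, k_2) = 0x277977
s_4 = Round(s_3, k_3) = 0x25990D
s_5 = Round(s_4, k_4) = 0xF560C3
s_6 = Round(s_5, k_5) = 0x506503

0xF560C3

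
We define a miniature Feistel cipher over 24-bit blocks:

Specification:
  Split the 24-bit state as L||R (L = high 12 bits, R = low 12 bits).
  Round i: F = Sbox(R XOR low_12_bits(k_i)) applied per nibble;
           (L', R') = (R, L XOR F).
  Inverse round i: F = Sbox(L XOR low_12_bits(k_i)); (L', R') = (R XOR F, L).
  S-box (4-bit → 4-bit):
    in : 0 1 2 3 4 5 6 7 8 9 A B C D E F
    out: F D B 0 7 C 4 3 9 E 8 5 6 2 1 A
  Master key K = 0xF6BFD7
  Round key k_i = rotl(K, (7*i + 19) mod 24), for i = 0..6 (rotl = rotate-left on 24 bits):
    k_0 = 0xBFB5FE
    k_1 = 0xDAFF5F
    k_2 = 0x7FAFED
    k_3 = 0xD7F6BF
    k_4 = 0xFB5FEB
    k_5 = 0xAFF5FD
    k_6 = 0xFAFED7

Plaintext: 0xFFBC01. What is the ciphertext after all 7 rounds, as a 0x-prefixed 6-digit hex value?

0x270BD2

s_0 = plaintext = 0xFFBC01
s_1 = Round(s_0, k_0) = 0xC01151
s_2 = Round(s_1, k_1) = 0x151DF0
s_3 = Round(s_2, k_2) = 0xDF0A83
s_4 = Round(s_3, k_3) = 0xA83BF6
s_5 = Round(s_4, k_4) = 0xBF6D51
s_6 = Round(s_5, k_5) = 0xD51270
s_7 = Round(s_6, k_6) = 0x270BD2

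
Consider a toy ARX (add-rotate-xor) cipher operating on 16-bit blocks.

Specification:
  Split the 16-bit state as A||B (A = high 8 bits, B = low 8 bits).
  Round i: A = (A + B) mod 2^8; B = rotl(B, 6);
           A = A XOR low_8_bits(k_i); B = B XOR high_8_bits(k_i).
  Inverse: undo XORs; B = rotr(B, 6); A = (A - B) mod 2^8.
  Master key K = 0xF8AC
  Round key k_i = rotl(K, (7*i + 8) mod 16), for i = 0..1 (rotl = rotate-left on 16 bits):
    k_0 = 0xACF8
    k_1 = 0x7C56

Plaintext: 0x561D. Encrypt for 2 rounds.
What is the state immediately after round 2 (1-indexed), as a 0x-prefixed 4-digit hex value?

s_0 = plaintext = 0x561D
s_1 = Round(s_0, k_0) = 0x8BEB
s_2 = Round(s_1, k_1) = 0x2086

0x2086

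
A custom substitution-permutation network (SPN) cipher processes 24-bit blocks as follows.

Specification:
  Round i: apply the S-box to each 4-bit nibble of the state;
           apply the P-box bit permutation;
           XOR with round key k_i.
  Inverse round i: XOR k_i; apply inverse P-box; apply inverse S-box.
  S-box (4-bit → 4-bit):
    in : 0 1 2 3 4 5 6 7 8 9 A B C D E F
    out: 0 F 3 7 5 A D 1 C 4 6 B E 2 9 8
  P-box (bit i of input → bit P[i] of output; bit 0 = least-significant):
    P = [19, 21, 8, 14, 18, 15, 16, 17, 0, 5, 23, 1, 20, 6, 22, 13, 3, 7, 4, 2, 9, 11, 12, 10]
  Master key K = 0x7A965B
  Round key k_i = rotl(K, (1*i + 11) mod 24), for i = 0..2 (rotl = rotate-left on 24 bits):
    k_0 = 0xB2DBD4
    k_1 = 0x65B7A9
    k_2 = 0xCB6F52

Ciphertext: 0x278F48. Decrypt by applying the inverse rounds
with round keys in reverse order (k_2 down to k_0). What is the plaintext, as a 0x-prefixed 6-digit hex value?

0x8ED86B

s_0 = ciphertext = 0x278F48
s_1 = InvRound(s_0, k_2) = 0x04882B
s_2 = InvRound(s_1, k_1) = 0x1D8F9A
s_3 = InvRound(s_2, k_0) = 0x8ED86B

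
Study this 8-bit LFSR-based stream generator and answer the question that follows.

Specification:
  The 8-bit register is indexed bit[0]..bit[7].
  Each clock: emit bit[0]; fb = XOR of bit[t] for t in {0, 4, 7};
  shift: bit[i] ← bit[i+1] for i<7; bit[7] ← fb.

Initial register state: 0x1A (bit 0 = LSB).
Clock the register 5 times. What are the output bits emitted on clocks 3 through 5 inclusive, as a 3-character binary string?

reg_0 = 0x1A
clock 1: out=0, reg = 0x8D
clock 2: out=1, reg = 0x46
clock 3: out=0, reg = 0x23
clock 4: out=1, reg = 0x91
clock 5: out=1, reg = 0xC8

011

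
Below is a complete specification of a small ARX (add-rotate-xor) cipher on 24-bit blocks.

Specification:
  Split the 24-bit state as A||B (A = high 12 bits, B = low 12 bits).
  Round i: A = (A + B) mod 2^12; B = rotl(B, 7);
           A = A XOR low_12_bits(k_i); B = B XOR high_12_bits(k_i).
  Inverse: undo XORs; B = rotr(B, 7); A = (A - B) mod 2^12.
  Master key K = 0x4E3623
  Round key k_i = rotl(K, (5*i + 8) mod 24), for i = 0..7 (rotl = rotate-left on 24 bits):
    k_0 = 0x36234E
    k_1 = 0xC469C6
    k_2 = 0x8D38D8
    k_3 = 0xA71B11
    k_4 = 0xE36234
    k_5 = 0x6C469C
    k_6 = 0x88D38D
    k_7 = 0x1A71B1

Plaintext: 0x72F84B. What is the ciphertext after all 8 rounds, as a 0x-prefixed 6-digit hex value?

s_0 = plaintext = 0x72F84B
s_1 = Round(s_0, k_0) = 0xC346A0
s_2 = Round(s_1, k_1) = 0xB12C73
s_3 = Round(s_2, k_2) = 0xF5D130
s_4 = Round(s_3, k_3) = 0xB9C278
s_5 = Round(s_4, k_4) = 0xC20225
s_6 = Round(s_5, k_5) = 0x8D9455
s_7 = Round(s_6, k_6) = 0xEA322F
s_8 = Round(s_7, k_7) = 0x163636

0x163636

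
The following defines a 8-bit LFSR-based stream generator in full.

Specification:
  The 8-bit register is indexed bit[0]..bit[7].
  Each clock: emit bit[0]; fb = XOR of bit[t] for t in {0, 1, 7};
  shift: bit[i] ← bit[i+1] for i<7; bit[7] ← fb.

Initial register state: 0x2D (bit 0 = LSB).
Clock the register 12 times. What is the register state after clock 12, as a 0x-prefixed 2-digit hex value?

0xB6

reg_0 = 0x2D
clock 1: out=1, reg = 0x96
clock 2: out=0, reg = 0x4B
clock 3: out=1, reg = 0x25
clock 4: out=1, reg = 0x92
clock 5: out=0, reg = 0x49
clock 6: out=1, reg = 0xA4
clock 7: out=0, reg = 0xD2
clock 8: out=0, reg = 0x69
clock 9: out=1, reg = 0xB4
clock 10: out=0, reg = 0xDA
clock 11: out=0, reg = 0x6D
clock 12: out=1, reg = 0xB6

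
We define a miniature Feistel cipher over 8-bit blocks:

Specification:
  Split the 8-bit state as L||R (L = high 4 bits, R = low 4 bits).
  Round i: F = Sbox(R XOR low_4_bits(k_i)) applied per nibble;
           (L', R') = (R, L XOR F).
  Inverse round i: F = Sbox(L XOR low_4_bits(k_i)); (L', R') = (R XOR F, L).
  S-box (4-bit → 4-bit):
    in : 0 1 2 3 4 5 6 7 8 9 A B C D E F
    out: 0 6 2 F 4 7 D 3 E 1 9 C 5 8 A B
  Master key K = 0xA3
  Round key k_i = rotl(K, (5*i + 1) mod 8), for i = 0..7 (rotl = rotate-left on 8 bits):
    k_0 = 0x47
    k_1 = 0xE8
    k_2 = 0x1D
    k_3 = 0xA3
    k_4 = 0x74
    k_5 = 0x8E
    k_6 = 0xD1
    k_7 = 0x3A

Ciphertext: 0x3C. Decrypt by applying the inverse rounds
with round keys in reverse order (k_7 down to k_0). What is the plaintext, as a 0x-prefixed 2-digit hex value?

0x6C

s_0 = ciphertext = 0x3C
s_1 = InvRound(s_0, k_7) = 0xD3
s_2 = InvRound(s_1, k_6) = 0x6D
s_3 = InvRound(s_2, k_5) = 0x36
s_4 = InvRound(s_3, k_4) = 0x53
s_5 = InvRound(s_4, k_3) = 0xE5
s_6 = InvRound(s_5, k_2) = 0xAE
s_7 = InvRound(s_6, k_1) = 0xCA
s_8 = InvRound(s_7, k_0) = 0x6C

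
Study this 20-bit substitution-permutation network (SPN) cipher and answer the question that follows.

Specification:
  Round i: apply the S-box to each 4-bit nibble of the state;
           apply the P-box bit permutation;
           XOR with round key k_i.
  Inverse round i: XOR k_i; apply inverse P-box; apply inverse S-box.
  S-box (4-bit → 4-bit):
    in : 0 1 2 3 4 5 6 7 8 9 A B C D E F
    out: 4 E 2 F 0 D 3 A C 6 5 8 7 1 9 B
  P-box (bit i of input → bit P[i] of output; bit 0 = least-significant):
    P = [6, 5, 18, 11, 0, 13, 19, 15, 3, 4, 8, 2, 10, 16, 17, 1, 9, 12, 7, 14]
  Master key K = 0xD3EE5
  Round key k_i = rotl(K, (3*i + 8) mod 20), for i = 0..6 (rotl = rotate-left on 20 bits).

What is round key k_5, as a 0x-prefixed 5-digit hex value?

0x9F72E

K = 0xD3EE5
k_0 = rotl(K, (3*0+8) mod 20) = rotl(K, 8) = 0xEE5D3
k_1 = rotl(K, (3*1+8) mod 20) = rotl(K, 11) = 0x72E9F
k_2 = rotl(K, (3*2+8) mod 20) = rotl(K, 14) = 0x974FB
k_3 = rotl(K, (3*3+8) mod 20) = rotl(K, 17) = 0xBA7DC
k_4 = rotl(K, (3*4+8) mod 20) = rotl(K, 0) = 0xD3EE5
k_5 = rotl(K, (3*5+8) mod 20) = rotl(K, 3) = 0x9F72E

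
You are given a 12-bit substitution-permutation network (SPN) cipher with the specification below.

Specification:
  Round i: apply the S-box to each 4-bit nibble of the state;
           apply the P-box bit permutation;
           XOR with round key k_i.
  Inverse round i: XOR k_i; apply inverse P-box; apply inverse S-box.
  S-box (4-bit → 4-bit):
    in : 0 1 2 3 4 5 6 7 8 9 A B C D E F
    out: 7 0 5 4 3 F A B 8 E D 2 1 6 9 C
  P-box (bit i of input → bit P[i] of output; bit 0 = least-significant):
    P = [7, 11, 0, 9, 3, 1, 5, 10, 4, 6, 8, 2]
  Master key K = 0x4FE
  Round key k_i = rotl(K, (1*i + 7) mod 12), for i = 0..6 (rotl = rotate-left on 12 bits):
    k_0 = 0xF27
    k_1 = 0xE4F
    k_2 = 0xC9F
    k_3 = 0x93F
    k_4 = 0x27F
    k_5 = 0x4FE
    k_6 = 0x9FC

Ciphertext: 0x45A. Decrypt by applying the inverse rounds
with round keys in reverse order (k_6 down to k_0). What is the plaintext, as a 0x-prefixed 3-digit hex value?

0x3F0

s_0 = ciphertext = 0x45A
s_1 = InvRound(s_0, k_6) = 0xF94
s_2 = InvRound(s_1, k_5) = 0xD06
s_3 = InvRound(s_2, k_4) = 0x0A9
s_4 = InvRound(s_3, k_3) = 0xAB4
s_5 = InvRound(s_4, k_2) = 0x15F
s_6 = InvRound(s_5, k_1) = 0x286
s_7 = InvRound(s_6, k_0) = 0x3F0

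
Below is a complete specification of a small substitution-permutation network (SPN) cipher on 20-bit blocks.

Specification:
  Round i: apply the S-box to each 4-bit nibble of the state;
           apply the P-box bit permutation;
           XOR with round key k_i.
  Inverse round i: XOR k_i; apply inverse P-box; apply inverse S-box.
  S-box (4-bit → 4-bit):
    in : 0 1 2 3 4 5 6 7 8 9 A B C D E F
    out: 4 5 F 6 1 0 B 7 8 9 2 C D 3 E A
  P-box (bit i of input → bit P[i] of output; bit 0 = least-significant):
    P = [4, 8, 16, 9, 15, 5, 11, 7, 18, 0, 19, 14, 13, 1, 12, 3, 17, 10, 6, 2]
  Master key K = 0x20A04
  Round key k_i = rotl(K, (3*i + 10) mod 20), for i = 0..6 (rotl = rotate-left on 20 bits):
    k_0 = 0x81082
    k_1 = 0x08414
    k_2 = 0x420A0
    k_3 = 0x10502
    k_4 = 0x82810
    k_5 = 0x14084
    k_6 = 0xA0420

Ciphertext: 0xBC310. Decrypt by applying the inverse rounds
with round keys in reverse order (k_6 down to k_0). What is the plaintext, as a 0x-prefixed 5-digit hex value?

s_0 = ciphertext = 0xBC310
s_1 = InvRound(s_0, k_6) = 0xA58D2
s_2 = InvRound(s_1, k_5) = 0xC3001
s_3 = InvRound(s_2, k_4) = 0x50D04
s_4 = InvRound(s_3, k_3) = 0x8A405
s_5 = InvRound(s_4, k_2) = 0xF5765
s_6 = InvRound(s_5, k_1) = 0x102D2
s_7 = InvRound(s_6, k_0) = 0x0005C

0x0005C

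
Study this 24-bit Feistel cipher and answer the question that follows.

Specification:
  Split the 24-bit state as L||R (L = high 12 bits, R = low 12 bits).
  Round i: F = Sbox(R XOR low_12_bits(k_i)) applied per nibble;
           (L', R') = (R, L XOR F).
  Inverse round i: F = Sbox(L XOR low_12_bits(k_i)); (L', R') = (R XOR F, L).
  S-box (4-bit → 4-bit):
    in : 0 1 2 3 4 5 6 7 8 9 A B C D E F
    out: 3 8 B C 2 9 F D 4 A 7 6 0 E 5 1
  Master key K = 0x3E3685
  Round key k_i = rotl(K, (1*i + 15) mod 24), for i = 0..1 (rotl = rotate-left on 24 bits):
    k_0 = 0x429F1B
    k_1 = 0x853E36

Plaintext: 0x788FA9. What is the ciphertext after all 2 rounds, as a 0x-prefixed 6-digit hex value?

s_0 = plaintext = 0x788FA9
s_1 = Round(s_0, k_0) = 0xFA94E3
s_2 = Round(s_1, k_1) = 0x4E3840

0x4E3840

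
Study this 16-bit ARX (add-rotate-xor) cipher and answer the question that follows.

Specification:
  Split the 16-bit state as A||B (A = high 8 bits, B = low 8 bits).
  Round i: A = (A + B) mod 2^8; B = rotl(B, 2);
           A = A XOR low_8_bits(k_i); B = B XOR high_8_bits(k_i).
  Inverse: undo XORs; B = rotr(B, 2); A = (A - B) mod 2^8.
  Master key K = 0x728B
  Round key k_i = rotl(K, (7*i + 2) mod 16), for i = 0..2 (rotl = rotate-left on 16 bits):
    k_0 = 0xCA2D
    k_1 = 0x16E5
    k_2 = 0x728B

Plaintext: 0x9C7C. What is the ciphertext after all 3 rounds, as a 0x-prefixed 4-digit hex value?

0x0499

s_0 = plaintext = 0x9C7C
s_1 = Round(s_0, k_0) = 0x353B
s_2 = Round(s_1, k_1) = 0x95FA
s_3 = Round(s_2, k_2) = 0x0499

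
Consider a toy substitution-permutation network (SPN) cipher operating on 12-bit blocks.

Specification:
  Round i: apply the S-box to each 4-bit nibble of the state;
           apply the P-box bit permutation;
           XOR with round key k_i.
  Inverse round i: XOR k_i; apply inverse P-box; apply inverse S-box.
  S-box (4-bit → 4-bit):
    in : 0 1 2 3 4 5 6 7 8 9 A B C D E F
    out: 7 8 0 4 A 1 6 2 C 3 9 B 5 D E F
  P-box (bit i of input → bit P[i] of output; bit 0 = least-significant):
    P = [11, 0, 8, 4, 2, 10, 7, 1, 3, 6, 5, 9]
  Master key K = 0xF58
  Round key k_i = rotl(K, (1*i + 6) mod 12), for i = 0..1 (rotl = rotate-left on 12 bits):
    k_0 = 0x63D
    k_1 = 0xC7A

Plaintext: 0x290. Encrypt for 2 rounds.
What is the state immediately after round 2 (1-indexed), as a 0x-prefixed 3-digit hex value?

0xFA2

s_0 = plaintext = 0x290
s_1 = Round(s_0, k_0) = 0xB38
s_2 = Round(s_1, k_1) = 0xFA2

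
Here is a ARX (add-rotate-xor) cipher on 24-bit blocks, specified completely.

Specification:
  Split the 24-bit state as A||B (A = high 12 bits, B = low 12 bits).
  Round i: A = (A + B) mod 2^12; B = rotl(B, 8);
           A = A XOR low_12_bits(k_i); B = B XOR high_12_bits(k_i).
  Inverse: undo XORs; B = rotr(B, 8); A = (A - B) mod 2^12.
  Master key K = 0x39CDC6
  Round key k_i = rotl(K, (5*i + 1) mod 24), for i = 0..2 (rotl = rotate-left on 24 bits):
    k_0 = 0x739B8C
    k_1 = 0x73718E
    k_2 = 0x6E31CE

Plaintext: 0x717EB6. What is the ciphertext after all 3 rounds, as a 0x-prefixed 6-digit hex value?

0x709CB1

s_0 = plaintext = 0x717EB6
s_1 = Round(s_0, k_0) = 0xE411D2
s_2 = Round(s_1, k_1) = 0x19D52A
s_3 = Round(s_2, k_2) = 0x709CB1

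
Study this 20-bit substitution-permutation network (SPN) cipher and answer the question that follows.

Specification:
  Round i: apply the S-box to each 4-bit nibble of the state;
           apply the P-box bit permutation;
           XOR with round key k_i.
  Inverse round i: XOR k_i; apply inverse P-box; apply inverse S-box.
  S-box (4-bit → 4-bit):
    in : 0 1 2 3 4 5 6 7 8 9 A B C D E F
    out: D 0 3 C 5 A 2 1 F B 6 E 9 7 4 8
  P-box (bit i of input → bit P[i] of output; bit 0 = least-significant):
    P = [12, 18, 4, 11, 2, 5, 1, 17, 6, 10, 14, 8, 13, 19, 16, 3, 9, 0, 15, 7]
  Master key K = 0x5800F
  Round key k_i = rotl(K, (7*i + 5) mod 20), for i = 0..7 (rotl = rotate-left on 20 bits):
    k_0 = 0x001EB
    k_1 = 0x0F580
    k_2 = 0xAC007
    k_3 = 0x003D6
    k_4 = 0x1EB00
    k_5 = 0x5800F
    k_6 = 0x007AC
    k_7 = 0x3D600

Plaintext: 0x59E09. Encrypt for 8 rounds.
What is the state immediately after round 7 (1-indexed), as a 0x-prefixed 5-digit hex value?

s_0 = plaintext = 0x59E09
s_1 = Round(s_0, k_0) = 0xE7964
s_2 = Round(s_1, k_1) = 0x040F0
s_3 = Round(s_2, k_2) = 0x93BD7
s_4 = Round(s_3, k_3) = 0x15479
s_5 = Round(s_4, k_4) = 0xDB34C
s_6 = Round(s_5, k_5) = 0xC5B00
s_7 = Round(s_6, k_6) = 0xA5832
s_8 = Round(s_7, k_7) = 0xD034B

0xA5832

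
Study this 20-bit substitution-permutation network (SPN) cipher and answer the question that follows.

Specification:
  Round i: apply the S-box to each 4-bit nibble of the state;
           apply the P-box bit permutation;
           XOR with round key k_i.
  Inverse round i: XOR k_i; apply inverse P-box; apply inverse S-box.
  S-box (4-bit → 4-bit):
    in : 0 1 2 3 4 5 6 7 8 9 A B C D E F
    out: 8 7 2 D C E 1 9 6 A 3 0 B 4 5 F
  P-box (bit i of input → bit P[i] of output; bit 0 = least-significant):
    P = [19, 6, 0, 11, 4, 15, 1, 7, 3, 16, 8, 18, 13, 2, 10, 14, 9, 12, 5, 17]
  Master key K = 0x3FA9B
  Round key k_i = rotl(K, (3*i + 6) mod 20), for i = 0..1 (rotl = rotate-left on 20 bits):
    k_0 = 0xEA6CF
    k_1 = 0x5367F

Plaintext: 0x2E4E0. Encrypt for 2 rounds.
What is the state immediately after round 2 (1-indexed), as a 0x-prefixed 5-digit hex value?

s_0 = plaintext = 0x2E4E0
s_1 = Round(s_0, k_0) = 0xA9BDD
s_2 = Round(s_1, k_1) = 0x56478

0x56478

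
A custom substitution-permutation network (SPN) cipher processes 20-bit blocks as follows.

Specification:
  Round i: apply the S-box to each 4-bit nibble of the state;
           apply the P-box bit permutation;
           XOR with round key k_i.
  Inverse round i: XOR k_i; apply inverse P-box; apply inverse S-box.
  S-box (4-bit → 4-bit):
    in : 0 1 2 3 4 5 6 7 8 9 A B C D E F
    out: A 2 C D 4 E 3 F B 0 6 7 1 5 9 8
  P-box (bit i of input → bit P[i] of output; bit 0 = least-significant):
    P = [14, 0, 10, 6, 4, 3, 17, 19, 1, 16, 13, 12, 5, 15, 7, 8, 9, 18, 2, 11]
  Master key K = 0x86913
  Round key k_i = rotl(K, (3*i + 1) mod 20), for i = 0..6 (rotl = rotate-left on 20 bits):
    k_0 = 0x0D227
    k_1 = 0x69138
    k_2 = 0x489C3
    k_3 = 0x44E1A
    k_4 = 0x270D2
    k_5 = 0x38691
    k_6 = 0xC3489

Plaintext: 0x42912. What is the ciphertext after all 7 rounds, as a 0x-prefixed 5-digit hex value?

0x1F0BD

s_0 = plaintext = 0x42912
s_1 = Round(s_0, k_0) = 0x0D7EB
s_2 = Round(s_1, k_1) = 0xBED8B
s_3 = Round(s_2, k_2) = 0x8EEFC
s_4 = Round(s_3, k_3) = 0x81538
s_5 = Round(s_4, k_4) = 0xD8A83
s_6 = Round(s_5, k_5) = 0xA61ED
s_7 = Round(s_6, k_6) = 0x1F0BD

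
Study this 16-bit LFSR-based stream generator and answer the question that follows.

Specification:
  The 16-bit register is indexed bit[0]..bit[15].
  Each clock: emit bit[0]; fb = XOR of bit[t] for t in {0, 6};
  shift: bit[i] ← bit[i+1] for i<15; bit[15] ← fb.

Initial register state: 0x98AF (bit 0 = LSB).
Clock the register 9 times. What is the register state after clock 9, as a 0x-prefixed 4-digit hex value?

reg_0 = 0x98AF
clock 1: out=1, reg = 0xCC57
clock 2: out=1, reg = 0x662B
clock 3: out=1, reg = 0xB315
clock 4: out=1, reg = 0xD98A
clock 5: out=0, reg = 0x6CC5
clock 6: out=1, reg = 0x3662
clock 7: out=0, reg = 0x9B31
clock 8: out=1, reg = 0xCD98
clock 9: out=0, reg = 0x66CC

0x66CC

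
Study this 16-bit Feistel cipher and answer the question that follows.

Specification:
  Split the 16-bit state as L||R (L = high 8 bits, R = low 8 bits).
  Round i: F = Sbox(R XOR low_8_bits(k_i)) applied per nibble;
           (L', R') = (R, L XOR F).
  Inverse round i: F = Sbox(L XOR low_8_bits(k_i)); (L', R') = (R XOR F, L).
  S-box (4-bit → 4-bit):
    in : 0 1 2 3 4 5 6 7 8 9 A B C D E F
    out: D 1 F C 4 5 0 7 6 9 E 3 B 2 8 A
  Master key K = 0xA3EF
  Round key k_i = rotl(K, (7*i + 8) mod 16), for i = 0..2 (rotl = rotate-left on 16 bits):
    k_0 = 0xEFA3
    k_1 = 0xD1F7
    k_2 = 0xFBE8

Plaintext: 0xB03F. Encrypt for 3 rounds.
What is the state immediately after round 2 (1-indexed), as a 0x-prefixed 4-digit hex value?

0x2B14

s_0 = plaintext = 0xB03F
s_1 = Round(s_0, k_0) = 0x3F2B
s_2 = Round(s_1, k_1) = 0x2B14
s_3 = Round(s_2, k_2) = 0x1480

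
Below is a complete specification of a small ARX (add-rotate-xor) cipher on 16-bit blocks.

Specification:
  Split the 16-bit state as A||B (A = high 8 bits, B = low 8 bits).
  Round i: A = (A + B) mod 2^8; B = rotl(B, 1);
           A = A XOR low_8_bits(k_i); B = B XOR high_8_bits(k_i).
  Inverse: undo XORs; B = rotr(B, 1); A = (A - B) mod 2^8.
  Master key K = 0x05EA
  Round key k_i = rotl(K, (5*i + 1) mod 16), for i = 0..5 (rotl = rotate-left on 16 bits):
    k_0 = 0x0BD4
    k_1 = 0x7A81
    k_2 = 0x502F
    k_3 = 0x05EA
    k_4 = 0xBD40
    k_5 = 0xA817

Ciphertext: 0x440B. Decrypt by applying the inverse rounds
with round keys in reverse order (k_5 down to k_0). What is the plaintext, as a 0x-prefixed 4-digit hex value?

0xC222

s_0 = ciphertext = 0x440B
s_1 = InvRound(s_0, k_5) = 0x82D1
s_2 = InvRound(s_1, k_4) = 0x8C36
s_3 = InvRound(s_2, k_3) = 0xCD99
s_4 = InvRound(s_3, k_2) = 0xFEE4
s_5 = InvRound(s_4, k_1) = 0x304F
s_6 = InvRound(s_5, k_0) = 0xC222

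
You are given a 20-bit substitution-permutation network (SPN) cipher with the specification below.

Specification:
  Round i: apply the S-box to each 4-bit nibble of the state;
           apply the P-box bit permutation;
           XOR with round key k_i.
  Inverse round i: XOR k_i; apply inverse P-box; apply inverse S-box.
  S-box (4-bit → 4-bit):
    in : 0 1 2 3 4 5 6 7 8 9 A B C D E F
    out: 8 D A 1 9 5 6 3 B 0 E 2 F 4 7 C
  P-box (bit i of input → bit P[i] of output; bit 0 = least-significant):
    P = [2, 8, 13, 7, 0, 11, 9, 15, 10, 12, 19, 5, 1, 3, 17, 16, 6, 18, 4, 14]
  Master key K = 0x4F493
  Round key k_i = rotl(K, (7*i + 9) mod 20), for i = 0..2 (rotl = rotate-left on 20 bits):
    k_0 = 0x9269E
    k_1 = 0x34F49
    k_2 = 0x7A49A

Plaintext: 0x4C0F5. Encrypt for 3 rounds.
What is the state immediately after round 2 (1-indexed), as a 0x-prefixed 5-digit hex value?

s_0 = plaintext = 0x4C0F5
s_1 = Round(s_0, k_0) = 0xAC4F0
s_2 = Round(s_1, k_1) = 0x489F3
s_3 = Round(s_2, k_2) = 0x666D4

0x489F3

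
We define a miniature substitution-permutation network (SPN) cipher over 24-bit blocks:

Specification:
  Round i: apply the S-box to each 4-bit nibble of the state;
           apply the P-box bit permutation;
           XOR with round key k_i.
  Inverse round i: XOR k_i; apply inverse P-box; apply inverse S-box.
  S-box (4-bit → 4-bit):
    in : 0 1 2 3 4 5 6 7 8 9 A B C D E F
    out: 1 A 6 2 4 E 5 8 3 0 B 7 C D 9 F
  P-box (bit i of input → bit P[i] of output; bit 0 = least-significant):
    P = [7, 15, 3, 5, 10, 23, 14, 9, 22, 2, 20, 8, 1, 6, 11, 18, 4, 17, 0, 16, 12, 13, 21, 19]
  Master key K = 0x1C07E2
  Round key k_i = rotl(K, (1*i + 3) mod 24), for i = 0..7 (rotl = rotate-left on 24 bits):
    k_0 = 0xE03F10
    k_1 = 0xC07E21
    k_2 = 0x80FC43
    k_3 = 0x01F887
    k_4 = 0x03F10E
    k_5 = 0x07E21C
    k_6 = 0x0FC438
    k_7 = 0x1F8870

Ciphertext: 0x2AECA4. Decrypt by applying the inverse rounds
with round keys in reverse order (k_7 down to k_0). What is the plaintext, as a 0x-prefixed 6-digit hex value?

s_0 = ciphertext = 0x2AECA4
s_1 = InvRound(s_0, k_7) = 0x2E1260
s_2 = InvRound(s_1, k_6) = 0x6E39D2
s_3 = InvRound(s_2, k_5) = 0xD7BACB
s_4 = InvRound(s_3, k_4) = 0x945F50
s_5 = InvRound(s_4, k_3) = 0x3DA5A8
s_6 = InvRound(s_5, k_2) = 0xDCFC2D
s_7 = InvRound(s_6, k_1) = 0x797272
s_8 = InvRound(s_7, k_0) = 0x77BCB7

0x77BCB7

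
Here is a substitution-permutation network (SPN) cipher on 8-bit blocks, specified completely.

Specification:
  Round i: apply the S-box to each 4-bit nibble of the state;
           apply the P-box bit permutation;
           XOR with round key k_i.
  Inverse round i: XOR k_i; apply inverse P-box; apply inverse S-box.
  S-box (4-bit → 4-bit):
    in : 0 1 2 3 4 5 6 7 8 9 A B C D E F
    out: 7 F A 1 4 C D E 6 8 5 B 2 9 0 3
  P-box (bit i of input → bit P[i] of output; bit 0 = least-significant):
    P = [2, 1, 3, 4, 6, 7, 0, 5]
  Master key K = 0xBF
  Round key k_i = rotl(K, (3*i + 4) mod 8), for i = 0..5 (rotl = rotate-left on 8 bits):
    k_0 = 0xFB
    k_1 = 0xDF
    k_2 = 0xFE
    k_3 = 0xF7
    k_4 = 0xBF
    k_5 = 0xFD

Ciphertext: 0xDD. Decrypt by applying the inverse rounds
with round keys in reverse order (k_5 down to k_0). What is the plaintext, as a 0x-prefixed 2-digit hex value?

0x29

s_0 = ciphertext = 0xDD
s_1 = InvRound(s_0, k_5) = 0x9E
s_2 = InvRound(s_1, k_4) = 0x5E
s_3 = InvRound(s_2, k_3) = 0x74
s_4 = InvRound(s_3, k_2) = 0xC8
s_5 = InvRound(s_4, k_1) = 0x4B
s_6 = InvRound(s_5, k_0) = 0x29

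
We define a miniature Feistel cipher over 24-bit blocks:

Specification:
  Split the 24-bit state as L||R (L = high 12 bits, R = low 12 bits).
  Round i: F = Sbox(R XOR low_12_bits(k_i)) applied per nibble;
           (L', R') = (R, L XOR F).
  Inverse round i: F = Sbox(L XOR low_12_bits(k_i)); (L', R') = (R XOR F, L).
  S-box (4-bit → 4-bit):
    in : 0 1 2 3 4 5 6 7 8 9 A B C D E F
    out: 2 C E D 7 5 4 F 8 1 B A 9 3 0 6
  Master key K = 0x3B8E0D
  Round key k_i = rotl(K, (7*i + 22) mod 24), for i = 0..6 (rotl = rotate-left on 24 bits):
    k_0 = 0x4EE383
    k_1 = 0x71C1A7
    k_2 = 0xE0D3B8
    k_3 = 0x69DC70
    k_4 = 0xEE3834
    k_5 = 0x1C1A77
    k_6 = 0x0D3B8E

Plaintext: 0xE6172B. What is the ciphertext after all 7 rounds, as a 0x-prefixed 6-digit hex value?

0xDD64C4

s_0 = plaintext = 0xE6172B
s_1 = Round(s_0, k_0) = 0x72B9D9
s_2 = Round(s_1, k_1) = 0x9D9FDB
s_3 = Round(s_2, k_2) = 0xFDB094
s_4 = Round(s_3, k_3) = 0x0946DC
s_5 = Round(s_4, k_4) = 0x6DC09C
s_6 = Round(s_5, k_5) = 0x09CDD6
s_7 = Round(s_6, k_6) = 0xDD64C4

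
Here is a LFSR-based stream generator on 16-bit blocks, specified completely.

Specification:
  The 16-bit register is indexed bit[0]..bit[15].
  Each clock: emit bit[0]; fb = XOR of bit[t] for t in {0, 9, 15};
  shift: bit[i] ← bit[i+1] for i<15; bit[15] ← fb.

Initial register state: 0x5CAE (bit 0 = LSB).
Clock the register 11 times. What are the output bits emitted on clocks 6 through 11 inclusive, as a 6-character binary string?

reg_0 = 0x5CAE
clock 1: out=0, reg = 0x2E57
clock 2: out=1, reg = 0x172B
clock 3: out=1, reg = 0x0B95
clock 4: out=1, reg = 0x05CA
clock 5: out=0, reg = 0x02E5
clock 6: out=1, reg = 0x0172
clock 7: out=0, reg = 0x00B9
clock 8: out=1, reg = 0x805C
clock 9: out=0, reg = 0xC02E
clock 10: out=0, reg = 0xE017
clock 11: out=1, reg = 0x700B

101001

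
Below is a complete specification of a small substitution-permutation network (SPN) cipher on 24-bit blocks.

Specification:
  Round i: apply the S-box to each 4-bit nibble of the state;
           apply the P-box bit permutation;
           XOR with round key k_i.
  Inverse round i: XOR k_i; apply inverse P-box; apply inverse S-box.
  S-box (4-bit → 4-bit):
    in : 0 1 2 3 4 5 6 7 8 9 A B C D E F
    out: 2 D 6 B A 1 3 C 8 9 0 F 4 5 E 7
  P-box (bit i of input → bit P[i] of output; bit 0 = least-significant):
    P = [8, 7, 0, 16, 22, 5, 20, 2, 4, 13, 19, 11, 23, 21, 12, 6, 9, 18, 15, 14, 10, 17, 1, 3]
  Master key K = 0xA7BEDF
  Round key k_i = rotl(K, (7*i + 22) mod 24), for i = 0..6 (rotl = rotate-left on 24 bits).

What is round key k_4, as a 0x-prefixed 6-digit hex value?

K = 0xA7BEDF
k_0 = rotl(K, (7*0+22) mod 24) = rotl(K, 22) = 0xE9EFB7
k_1 = rotl(K, (7*1+22) mod 24) = rotl(K, 5) = 0xF7DBF4
k_2 = rotl(K, (7*2+22) mod 24) = rotl(K, 12) = 0xEDFA7B
k_3 = rotl(K, (7*3+22) mod 24) = rotl(K, 19) = 0xFD3DF6
k_4 = rotl(K, (7*4+22) mod 24) = rotl(K, 2) = 0x9EFB7E

0x9EFB7E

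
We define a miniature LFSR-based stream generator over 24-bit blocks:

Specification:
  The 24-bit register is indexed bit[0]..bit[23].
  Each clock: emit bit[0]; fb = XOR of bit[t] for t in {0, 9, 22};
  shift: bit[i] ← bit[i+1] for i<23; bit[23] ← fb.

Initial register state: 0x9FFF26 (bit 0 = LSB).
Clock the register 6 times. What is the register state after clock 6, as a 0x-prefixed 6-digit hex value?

reg_0 = 0x9FFF26
clock 1: out=0, reg = 0xCFFF93
clock 2: out=1, reg = 0xE7FFC9
clock 3: out=1, reg = 0xF3FFE4
clock 4: out=0, reg = 0x79FFF2
clock 5: out=0, reg = 0x3CFFF9
clock 6: out=1, reg = 0x1E7FFC

0x1E7FFC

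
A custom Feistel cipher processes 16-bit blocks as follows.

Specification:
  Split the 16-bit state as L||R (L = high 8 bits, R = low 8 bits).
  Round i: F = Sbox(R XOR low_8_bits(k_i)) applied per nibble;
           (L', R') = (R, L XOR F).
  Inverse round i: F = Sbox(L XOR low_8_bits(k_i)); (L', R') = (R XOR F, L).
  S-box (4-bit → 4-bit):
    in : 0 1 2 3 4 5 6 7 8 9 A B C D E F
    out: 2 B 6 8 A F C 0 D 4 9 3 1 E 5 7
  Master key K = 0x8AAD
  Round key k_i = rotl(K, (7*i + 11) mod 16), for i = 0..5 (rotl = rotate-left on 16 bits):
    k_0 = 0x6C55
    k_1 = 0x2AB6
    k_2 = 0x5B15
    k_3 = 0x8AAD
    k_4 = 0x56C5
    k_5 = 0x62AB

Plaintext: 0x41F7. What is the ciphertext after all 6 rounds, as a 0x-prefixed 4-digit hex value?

s_0 = plaintext = 0x41F7
s_1 = Round(s_0, k_0) = 0xF7D7
s_2 = Round(s_1, k_1) = 0xD73C
s_3 = Round(s_2, k_2) = 0x3CB3
s_4 = Round(s_3, k_3) = 0xB389
s_5 = Round(s_4, k_4) = 0x8912
s_6 = Round(s_5, k_5) = 0x12BD

0x12BD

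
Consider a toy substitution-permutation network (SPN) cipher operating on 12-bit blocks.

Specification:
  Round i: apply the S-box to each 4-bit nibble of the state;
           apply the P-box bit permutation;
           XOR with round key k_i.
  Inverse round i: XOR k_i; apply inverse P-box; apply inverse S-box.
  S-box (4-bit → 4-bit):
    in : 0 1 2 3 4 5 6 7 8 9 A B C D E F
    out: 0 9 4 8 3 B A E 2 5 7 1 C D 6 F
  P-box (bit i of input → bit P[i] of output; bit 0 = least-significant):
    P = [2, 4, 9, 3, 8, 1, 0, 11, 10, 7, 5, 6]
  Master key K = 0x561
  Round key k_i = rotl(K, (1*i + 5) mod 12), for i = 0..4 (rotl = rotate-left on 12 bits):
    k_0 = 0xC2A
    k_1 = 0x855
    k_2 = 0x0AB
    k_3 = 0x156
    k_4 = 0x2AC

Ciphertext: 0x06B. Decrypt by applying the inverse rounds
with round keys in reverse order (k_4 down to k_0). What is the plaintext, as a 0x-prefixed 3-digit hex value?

0x0E6

s_0 = ciphertext = 0x06B
s_1 = InvRound(s_0, k_4) = 0x6E9
s_2 = InvRound(s_1, k_3) = 0xAAF
s_3 = InvRound(s_2, k_2) = 0x039
s_4 = InvRound(s_3, k_1) = 0xC31
s_5 = InvRound(s_4, k_0) = 0x0E6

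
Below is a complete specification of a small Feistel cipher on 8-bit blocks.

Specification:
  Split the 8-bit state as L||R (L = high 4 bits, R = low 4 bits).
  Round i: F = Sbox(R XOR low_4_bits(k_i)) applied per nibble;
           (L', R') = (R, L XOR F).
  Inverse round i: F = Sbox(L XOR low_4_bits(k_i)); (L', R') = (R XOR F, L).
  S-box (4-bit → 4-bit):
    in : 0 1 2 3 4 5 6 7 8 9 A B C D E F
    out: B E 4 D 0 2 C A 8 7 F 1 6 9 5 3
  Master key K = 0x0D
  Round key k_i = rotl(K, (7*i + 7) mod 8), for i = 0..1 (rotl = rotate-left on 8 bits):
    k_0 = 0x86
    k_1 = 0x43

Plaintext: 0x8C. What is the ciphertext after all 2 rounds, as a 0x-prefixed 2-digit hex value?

0x7C

s_0 = plaintext = 0x8C
s_1 = Round(s_0, k_0) = 0xC7
s_2 = Round(s_1, k_1) = 0x7C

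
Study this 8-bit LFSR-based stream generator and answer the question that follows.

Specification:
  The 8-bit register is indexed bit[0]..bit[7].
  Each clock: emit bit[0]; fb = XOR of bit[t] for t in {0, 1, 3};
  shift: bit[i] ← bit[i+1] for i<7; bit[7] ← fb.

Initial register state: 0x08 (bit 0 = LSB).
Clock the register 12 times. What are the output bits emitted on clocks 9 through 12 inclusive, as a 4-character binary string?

reg_0 = 0x08
clock 1: out=0, reg = 0x84
clock 2: out=0, reg = 0x42
clock 3: out=0, reg = 0xA1
clock 4: out=1, reg = 0xD0
clock 5: out=0, reg = 0x68
clock 6: out=0, reg = 0xB4
clock 7: out=0, reg = 0x5A
clock 8: out=0, reg = 0x2D
clock 9: out=1, reg = 0x16
clock 10: out=0, reg = 0x8B
clock 11: out=1, reg = 0xC5
clock 12: out=1, reg = 0xE2

1011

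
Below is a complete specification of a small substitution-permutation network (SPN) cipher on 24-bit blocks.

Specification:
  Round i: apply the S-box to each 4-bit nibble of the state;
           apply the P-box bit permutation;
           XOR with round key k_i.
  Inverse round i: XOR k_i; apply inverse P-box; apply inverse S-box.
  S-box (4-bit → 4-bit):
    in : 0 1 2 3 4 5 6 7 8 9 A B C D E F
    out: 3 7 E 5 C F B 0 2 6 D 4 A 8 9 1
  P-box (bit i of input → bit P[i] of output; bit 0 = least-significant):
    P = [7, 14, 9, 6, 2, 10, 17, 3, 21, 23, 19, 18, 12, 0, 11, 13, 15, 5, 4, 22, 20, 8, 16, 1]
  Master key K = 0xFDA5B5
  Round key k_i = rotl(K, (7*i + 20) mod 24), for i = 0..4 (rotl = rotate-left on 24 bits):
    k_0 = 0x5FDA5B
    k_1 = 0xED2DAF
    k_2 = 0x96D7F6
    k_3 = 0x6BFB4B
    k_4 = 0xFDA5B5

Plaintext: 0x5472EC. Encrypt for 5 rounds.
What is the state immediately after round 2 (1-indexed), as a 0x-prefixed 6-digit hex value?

s_0 = plaintext = 0x5472EC
s_1 = Round(s_0, k_0) = 0x829B05
s_2 = Round(s_1, k_1) = 0xA5625A
s_3 = Round(s_2, k_2) = 0x496109
s_4 = Round(s_3, k_3) = 0xC28D7C
s_5 = Round(s_4, k_4) = 0xB9E4C6

0xA5625A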